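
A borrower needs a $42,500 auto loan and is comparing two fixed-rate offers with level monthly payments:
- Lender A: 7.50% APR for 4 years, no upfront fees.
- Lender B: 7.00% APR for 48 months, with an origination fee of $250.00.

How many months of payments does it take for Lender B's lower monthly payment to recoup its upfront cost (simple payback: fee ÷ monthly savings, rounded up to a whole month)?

26 months

Lender A: monthly rate = 7.5%/12 = 0.0062500; payment = 42,500 × 0.0062500 / (1 − (1+0.0062500)^−48) = $1,027.60.
Lender B: monthly rate = 7%/12 = 0.0058333; payment = 42,500 × 0.0058333 / (1 − (1+0.0058333)^−48) = $1,017.72.
Monthly savings = $1,027.60 − $1,017.72 = $9.88.
Break-even = $250.00 / $9.88 = 25.30 → 26 months.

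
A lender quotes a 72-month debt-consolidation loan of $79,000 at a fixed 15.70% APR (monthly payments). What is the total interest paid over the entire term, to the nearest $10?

$43,450

Monthly rate = 15.7%/12 = 0.0130833; payment = 79,000 × 0.0130833 / (1 − (1+0.0130833)^−72) = $1,700.63.
Total paid = 72 × $1,700.63 = $122,445.36; interest = $122,445.36 − $79,000 = $43,445.36.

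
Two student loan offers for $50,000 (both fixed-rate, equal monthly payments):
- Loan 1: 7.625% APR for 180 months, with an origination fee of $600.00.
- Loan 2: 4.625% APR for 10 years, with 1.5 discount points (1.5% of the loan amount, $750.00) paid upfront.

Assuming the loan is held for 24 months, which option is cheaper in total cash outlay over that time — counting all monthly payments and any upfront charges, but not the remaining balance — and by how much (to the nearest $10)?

Loan 1: monthly rate = 7.625%/12 = 0.0063542; payment = 50,000 × 0.0063542 / (1 − (1+0.0063542)^−180) = $467.06.
Loan 2: monthly rate = 4.625%/12 = 0.0038542; payment = 50,000 × 0.0038542 / (1 − (1+0.0038542)^−120) = $521.21.
Over 24 months: Loan 1 costs 24 × $467.06 + $600.00 = $11,809.44; Loan 2 costs 24 × $521.21 + $750.00 = $13,259.04.
Loan 1 is cheaper by $13,259.04 − $11,809.44 = $1,449.60.

Loan 1 by $1,450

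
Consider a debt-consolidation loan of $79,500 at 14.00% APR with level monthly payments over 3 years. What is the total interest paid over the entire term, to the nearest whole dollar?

$18,316

At 14.00% the monthly rate is 0.0116667, so the payment is 79,500 × 0.0116667 / (1 − 1.0116667^−36) = $2,717.12.
Total paid = 36 × $2,717.12 = $97,816.32; interest = $97,816.32 − $79,500 = $18,316.32.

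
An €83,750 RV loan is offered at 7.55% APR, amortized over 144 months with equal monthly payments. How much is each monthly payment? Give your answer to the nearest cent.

At 7.55% the monthly rate is 0.0062917, so the payment is 83,750 × 0.0062917 / (1 − 1.0062917^−144) = €886.02.

€886.02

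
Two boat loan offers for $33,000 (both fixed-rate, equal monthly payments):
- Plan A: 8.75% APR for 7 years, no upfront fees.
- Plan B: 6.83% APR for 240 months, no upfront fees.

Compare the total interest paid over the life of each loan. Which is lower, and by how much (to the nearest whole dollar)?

Plan A by $16,350

Plan A: monthly rate = 8.75%/12 = 0.0072917; payment = 33,000 × 0.0072917 / (1 − (1+0.0072917)^−84) = $526.76.
Total interest on Plan A = 84 × $526.76 − $33,000 = $11,247.84.
Plan B: monthly rate = 6.83%/12 = 0.0056917; payment = 33,000 × 0.0056917 / (1 − (1+0.0056917)^−240) = $252.49.
Total interest on Plan B = 240 × $252.49 − $33,000 = $27,597.60.
Plan A is lower by $16,349.76.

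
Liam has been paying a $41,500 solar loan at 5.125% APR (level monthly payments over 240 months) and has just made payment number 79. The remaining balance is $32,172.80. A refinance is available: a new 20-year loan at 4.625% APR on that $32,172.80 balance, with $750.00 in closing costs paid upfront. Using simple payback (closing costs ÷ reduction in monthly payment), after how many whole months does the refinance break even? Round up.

11 months

Current payment = 41,500 × 5.125%/12 / (1 − (1+0.0042708)^−240) = $276.76.
Refinanced payment = 32,172.80 × 0.0038542 / (1 − (1+0.0038542)^−240) = $205.72.
Monthly savings = $276.76 − $205.72 = $71.04.
Break-even = $750.00 / $71.04 = 10.56 → 11 months.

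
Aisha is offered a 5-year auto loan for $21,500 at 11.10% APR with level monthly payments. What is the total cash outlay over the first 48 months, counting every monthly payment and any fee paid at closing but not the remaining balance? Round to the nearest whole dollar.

$22,490

Monthly rate = 11.1%/12 = 0.0092500; payment = 21,500 × 0.0092500 / (1 − (1+0.0092500)^−60) = $468.54.
Total outlay = 48 × $468.54 = $22,489.92.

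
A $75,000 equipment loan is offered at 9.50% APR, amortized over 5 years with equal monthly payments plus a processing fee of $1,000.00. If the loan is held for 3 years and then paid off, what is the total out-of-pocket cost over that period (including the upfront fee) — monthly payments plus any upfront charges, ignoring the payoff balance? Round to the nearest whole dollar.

At 9.50% the monthly rate is 0.0079167, so the payment is 75,000 × 0.0079167 / (1 − 1.0079167^−60) = $1,575.14.
Total outlay = 36 × $1,575.14 + $1,000.00 = $57,705.04.

$57,705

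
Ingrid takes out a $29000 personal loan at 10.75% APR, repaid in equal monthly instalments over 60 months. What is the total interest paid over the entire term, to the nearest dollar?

At 10.75% the monthly rate is 0.0089583, so the payment is 29,000 × 0.0089583 / (1 − 1.0089583^−60) = $626.92.
Total paid = 60 × $626.92 = $37,615.20; interest = $37,615.20 − $29,000 = $8,615.20.

$8,615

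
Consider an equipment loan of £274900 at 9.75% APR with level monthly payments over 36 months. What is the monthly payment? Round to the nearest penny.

£8,838.02

At 9.75% the monthly rate is 0.0081250, so the payment is 274,900 × 0.0081250 / (1 − 1.0081250^−36) = £8,838.02.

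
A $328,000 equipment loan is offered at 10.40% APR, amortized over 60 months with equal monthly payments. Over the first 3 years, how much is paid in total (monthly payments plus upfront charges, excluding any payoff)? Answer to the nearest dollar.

At 10.40% the monthly rate is 0.0086667, so the payment is 328,000 × 0.0086667 / (1 − 1.0086667^−60) = $7,033.76.
Total outlay = 36 × $7,033.76 = $253,215.36.

$253,215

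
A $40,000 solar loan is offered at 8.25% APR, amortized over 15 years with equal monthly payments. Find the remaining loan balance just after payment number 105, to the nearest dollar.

$22,680

With monthly rate i = 8.25%/12 = 0.0068750, the balance after k of n payments is P · [(1+i)^n − (1+i)^k] / [(1+i)^n − 1].
(1+0.0068750)^180 = 3.43241979 and (1+0.0068750)^105 = 2.05321092, so the balance is 40,000 × (3.43241979 − 2.05321092) / (3.43241979 − 1) = $22,680.44.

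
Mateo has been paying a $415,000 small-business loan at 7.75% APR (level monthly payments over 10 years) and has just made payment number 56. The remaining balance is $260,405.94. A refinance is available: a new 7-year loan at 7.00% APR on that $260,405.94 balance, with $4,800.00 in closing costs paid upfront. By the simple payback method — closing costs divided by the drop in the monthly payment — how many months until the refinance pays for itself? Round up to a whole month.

Current payment = 415,000 × 7.75%/12 / (1 − (1+0.0064583)^−120) = $4,980.44.
Refinanced payment = 260,405.94 × 0.0058333 / (1 − (1+0.0058333)^−84) = $3,930.22.
Monthly savings = $4,980.44 − $3,930.22 = $1,050.22.
Break-even = $4,800.00 / $1,050.22 = 4.57 → 5 months.

5 months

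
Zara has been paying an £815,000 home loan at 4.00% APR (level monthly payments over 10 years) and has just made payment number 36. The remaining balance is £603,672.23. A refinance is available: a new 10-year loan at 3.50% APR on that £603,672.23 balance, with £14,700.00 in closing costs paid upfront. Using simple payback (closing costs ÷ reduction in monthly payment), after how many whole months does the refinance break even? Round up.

Current payment = 815,000 × 4%/12 / (1 − (1+0.0033333)^−120) = £8,251.48.
Refinanced payment = 603,672.23 × 0.0029167 / (1 − (1+0.0029167)^−120) = £5,969.47.
Monthly savings = £8,251.48 − £5,969.47 = £2,282.01.
Break-even = £14,700.00 / £2,282.01 = 6.44 → 7 months.

7 months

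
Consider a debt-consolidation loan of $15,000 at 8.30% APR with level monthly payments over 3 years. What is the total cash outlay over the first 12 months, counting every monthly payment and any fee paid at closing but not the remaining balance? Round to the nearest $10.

At 8.30% the monthly rate is 0.0069167, so the payment is 15,000 × 0.0069167 / (1 − 1.0069167^−36) = $472.12.
Total outlay = 12 × $472.12 = $5,665.44.

$5,670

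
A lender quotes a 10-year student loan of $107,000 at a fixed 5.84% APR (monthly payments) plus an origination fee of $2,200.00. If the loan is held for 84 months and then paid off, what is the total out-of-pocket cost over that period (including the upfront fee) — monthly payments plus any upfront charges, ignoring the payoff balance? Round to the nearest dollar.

$101,265

At 5.84% the monthly rate is 0.0048667, so the payment is 107,000 × 0.0048667 / (1 − 1.0048667^−120) = $1,179.34.
Total outlay = 84 × $1,179.34 + $2,200.00 = $101,264.56.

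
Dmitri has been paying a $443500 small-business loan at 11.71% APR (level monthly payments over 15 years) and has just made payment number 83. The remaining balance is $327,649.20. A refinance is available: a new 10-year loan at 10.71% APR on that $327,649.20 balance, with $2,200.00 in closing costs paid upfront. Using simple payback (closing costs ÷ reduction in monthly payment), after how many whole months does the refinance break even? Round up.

Current payment = 443,500 × 11.71%/12 / (1 − (1+0.0097583)^−180) = $5,240.28.
Refinanced payment = 327,649.20 × 0.0089250 / (1 − (1+0.0089250)^−120) = $4,459.75.
Monthly savings = $5,240.28 − $4,459.75 = $780.53.
Break-even = $2,200.00 / $780.53 = 2.82 → 3 months.

3 months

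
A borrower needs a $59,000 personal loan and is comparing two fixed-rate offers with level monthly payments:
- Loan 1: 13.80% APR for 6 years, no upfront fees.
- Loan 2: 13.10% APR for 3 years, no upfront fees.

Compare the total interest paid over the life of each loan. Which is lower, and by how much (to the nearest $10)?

Loan 2 by $15,410

Loan 1: at 13.80% the monthly rate is 0.0115000, so the payment is 59,000 × 0.0115000 / (1 − 1.0115000^−72) = $1,209.43.
Total interest on Loan 1 = 72 × $1,209.43 − $59,000 = $28,078.96.
Loan 2: at 13.10% the monthly rate is 0.0109167, so the payment is 59,000 × 0.0109167 / (1 − 1.0109167^−36) = $1,990.79.
Total interest on Loan 2 = 36 × $1,990.79 − $59,000 = $12,668.44.
Loan 2 is lower by $15,410.52.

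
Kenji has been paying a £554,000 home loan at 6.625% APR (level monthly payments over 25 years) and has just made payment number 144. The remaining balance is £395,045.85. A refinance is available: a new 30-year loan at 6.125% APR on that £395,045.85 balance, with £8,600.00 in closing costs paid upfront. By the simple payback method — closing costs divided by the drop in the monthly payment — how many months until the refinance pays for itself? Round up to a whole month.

7 months

Current payment = 554,000 × 6.625%/12 / (1 − (1+0.0055208)^−300) = £3,784.03.
Refinanced payment = 395,045.85 × 0.0051042 / (1 − (1+0.0051042)^−360) = £2,400.34.
Monthly savings = £3,784.03 − £2,400.34 = £1,383.69.
Break-even = £8,600.00 / £1,383.69 = 6.22 → 7 months.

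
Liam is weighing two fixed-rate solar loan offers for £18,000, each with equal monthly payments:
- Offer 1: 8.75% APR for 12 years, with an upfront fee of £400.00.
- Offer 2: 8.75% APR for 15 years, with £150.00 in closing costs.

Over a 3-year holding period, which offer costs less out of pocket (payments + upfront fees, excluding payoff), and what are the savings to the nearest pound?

Offer 1: monthly rate = 8.75%/12 = 0.0072917; payment = 18,000 × 0.0072917 / (1 − (1+0.0072917)^−144) = £202.32.
Offer 2: at 8.75% the monthly rate is 0.0072917, so the payment is 18,000 × 0.0072917 / (1 − 1.0072917^−180) = £179.90.
Over 36 months: Offer 1 costs 36 × £202.32 + £400.00 = £7,683.52; Offer 2 costs 36 × £179.90 + £150.00 = £6,626.40.
Offer 2 is cheaper by £7,683.52 − £6,626.40 = £1,057.12.

Offer 2 by £1,057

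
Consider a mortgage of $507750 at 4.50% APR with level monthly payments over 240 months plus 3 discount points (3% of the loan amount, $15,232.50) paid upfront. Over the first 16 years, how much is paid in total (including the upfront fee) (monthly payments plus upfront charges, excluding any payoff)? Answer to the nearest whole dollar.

At 4.50% the monthly rate is 0.0037500, so the payment is 507,750 × 0.0037500 / (1 − 1.0037500^−240) = $3,212.28.
Total outlay = 192 × $3,212.28 + $15,232.50 = $631,990.26.

$631,990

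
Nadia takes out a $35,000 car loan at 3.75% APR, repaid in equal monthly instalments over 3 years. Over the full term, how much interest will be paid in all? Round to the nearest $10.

$2,060

At 3.75% the monthly rate is 0.0031250, so the payment is 35,000 × 0.0031250 / (1 − 1.0031250^−36) = $1,029.45.
Total paid = 36 × $1,029.45 = $37,060.20; interest = $37,060.20 − $35,000 = $2,060.20.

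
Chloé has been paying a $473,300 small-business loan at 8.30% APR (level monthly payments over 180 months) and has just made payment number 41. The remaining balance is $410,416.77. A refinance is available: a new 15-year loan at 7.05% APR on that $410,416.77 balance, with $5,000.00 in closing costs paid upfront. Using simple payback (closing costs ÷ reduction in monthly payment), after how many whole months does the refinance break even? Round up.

6 months

Current payment = 473,300 × 8.3%/12 / (1 − (1+0.0069167)^−180) = $4,605.45.
Refinanced payment = 410,416.77 × 0.0058750 / (1 − (1+0.0058750)^−180) = $3,700.42.
Monthly savings = $4,605.45 − $3,700.42 = $905.03.
Break-even = $5,000.00 / $905.03 = 5.52 → 6 months.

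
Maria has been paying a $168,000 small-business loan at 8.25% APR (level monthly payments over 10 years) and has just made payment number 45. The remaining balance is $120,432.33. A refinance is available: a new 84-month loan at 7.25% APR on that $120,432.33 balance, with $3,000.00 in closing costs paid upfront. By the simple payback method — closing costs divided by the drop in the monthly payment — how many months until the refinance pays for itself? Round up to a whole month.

Current payment = 168,000 × 8.25%/12 / (1 − (1+0.0068750)^−120) = $2,060.56.
Refinanced payment = 120,432.33 × 0.0060417 / (1 − (1+0.0060417)^−84) = $1,832.40.
Monthly savings = $2,060.56 − $1,832.40 = $228.16.
Break-even = $3,000.00 / $228.16 = 13.15 → 14 months.

14 months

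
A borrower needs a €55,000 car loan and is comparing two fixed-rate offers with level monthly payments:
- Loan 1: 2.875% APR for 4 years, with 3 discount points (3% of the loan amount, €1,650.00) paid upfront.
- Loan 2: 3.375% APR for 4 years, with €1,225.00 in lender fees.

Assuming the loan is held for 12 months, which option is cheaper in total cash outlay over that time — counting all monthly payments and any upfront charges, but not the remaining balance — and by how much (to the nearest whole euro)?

Loan 2 by €279

Loan 1: at 2.875% the monthly rate is 0.0023958, so the payment is 55,000 × 0.0023958 / (1 − 1.0023958^−48) = €1,214.35.
Loan 2: at 3.375% the monthly rate is 0.0028125, so the payment is 55,000 × 0.0028125 / (1 − 1.0028125^−48) = €1,226.52.
Over 12 months: Loan 1 costs 12 × €1,214.35 + €1,650.00 = €16,222.20; Loan 2 costs 12 × €1,226.52 + €1,225.00 = €15,943.24.
Loan 2 is cheaper by €16,222.20 − €15,943.24 = €278.96.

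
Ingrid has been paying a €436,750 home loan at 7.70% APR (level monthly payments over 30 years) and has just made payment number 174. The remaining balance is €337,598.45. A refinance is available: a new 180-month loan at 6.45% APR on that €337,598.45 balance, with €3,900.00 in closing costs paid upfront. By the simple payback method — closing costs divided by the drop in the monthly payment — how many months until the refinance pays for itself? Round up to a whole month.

22 months

Current payment = 436,750 × 7.7%/12 / (1 − (1+0.0064167)^−360) = €3,113.85.
Refinanced payment = 337,598.45 × 0.0053750 / (1 − (1+0.0053750)^−180) = €2,931.57.
Monthly savings = €3,113.85 − €2,931.57 = €182.28.
Break-even = €3,900.00 / €182.28 = 21.40 → 22 months.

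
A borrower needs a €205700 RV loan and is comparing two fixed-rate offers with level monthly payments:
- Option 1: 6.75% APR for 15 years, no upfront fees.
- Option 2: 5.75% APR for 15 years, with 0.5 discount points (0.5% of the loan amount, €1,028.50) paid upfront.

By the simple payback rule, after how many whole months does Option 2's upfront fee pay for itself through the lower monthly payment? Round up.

10 months

Option 1: at 6.75% the monthly rate is 0.0056250, so the payment is 205,700 × 0.0056250 / (1 − 1.0056250^−180) = €1,820.26.
Option 2: at 5.75% the monthly rate is 0.0047917, so the payment is 205,700 × 0.0047917 / (1 − 1.0047917^−180) = €1,708.15.
Monthly savings = €1,820.26 − €1,708.15 = €112.11.
Break-even = €1,028.50 / €112.11 = 9.17 → 10 months.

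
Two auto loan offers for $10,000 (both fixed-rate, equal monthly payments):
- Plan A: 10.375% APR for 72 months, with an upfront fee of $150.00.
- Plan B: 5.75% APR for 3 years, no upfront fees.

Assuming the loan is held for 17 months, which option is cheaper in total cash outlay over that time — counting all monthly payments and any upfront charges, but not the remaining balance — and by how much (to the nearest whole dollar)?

Plan A: at 10.375% the monthly rate is 0.0086458, so the payment is 10,000 × 0.0086458 / (1 − 1.0086458^−72) = $187.16.
Plan B: monthly rate = 5.75%/12 = 0.0047917; payment = 10,000 × 0.0047917 / (1 − (1+0.0047917)^−36) = $303.09.
Over 17 months: Plan A costs 17 × $187.16 + $150.00 = $3,331.72; Plan B costs 17 × $303.09 = $5,152.53.
Plan A is cheaper by $5,152.53 − $3,331.72 = $1,820.81.

Plan A by $1,821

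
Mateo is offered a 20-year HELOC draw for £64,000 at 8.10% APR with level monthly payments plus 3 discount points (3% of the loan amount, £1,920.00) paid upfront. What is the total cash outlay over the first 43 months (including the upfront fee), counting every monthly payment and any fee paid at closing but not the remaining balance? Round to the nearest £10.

At 8.10% the monthly rate is 0.0067500, so the payment is 64,000 × 0.0067500 / (1 − 1.0067500^−240) = £539.31.
Total outlay = 43 × £539.31 + £1,920.00 = £25,110.33.

£25,110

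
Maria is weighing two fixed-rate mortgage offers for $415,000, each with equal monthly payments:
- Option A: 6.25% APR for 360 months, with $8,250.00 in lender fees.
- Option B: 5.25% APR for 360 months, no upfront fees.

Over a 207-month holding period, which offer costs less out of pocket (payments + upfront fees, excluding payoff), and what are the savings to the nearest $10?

Option A: monthly rate = 6.25%/12 = 0.0052083; payment = 415,000 × 0.0052083 / (1 − (1+0.0052083)^−360) = $2,555.23.
Option B: at 5.25% the monthly rate is 0.0043750, so the payment is 415,000 × 0.0043750 / (1 − 1.0043750^−360) = $2,291.65.
Over 207 months: Option A costs 207 × $2,555.23 + $8,250.00 = $537,182.61; Option B costs 207 × $2,291.65 = $474,371.55.
Option B is cheaper by $537,182.61 − $474,371.55 = $62,811.06.

Option B by $62,810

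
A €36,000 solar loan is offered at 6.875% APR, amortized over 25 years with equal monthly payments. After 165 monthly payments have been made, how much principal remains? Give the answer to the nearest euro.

With monthly rate i = 6.875%/12 = 0.0057292, the balance after k of n payments is P · [(1+i)^n − (1+i)^k] / [(1+i)^n − 1].
(1+0.0057292)^300 = 5.55026249 and (1+0.0057292)^165 = 2.56668420, so the balance is 36,000 × (5.55026249 − 2.56668420) / (5.55026249 − 1) = €23,604.97.

€23,605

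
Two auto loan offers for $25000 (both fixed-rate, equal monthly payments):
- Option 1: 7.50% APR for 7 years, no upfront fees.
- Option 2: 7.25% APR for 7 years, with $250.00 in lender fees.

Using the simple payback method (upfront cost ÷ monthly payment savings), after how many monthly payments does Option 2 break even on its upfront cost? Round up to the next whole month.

Option 1: at 7.50% the monthly rate is 0.0062500, so the payment is 25,000 × 0.0062500 / (1 − 1.0062500^−84) = $383.46.
Option 2: at 7.25% the monthly rate is 0.0060417, so the payment is 25,000 × 0.0060417 / (1 − 1.0060417^−84) = $380.38.
Monthly savings = $383.46 − $380.38 = $3.08.
Break-even = $250.00 / $3.08 = 81.17 → 82 months.

82 months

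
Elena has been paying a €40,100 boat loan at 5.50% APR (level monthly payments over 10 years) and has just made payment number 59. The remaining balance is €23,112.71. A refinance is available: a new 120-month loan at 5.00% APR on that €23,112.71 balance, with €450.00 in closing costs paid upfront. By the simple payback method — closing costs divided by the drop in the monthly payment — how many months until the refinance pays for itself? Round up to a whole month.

Current payment = 40,100 × 5.5%/12 / (1 − (1+0.0045833)^−120) = €435.19.
Refinanced payment = 23,112.71 × 0.0041667 / (1 − (1+0.0041667)^−120) = €245.15.
Monthly savings = €435.19 − €245.15 = €190.04.
Break-even = €450.00 / €190.04 = 2.37 → 3 months.

3 months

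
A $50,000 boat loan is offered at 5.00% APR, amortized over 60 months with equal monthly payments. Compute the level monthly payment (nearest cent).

$943.56

At 5.00% the monthly rate is 0.0041667, so the payment is 50,000 × 0.0041667 / (1 − 1.0041667^−60) = $943.56.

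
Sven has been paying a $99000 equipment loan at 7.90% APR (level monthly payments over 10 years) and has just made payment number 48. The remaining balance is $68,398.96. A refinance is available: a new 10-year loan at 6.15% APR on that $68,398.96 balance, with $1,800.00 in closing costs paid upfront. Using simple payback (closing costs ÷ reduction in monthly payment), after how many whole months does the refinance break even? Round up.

Current payment = 99,000 × 7.9%/12 / (1 − (1+0.0065833)^−120) = $1,195.92.
Refinanced payment = 68,398.96 × 0.0051250 / (1 − (1+0.0051250)^−120) = $764.53.
Monthly savings = $1,195.92 − $764.53 = $431.39.
Break-even = $1,800.00 / $431.39 = 4.17 → 5 months.

5 months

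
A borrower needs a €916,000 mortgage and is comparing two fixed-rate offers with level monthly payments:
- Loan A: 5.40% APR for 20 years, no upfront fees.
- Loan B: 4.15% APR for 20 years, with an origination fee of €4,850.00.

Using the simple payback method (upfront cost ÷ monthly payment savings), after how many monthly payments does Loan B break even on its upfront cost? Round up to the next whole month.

Loan A: at 5.40% the monthly rate is 0.0045000, so the payment is 916,000 × 0.0045000 / (1 − 1.0045000^−240) = €6,249.42.
Loan B: at 4.15% the monthly rate is 0.0034583, so the payment is 916,000 × 0.0034583 / (1 − 1.0034583^−240) = €5,623.45.
Monthly savings = €6,249.42 − €5,623.45 = €625.97.
Break-even = €4,850.00 / €625.97 = 7.75 → 8 months.

8 months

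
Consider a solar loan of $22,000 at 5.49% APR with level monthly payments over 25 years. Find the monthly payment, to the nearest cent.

Monthly rate = 5.49%/12 = 0.0045750; payment = 22,000 × 0.0045750 / (1 − (1+0.0045750)^−300) = $134.97.

$134.97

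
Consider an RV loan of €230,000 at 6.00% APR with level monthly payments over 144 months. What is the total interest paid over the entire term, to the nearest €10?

Monthly rate = 6%/12 = 0.0050000; payment = 230,000 × 0.0050000 / (1 − (1+0.0050000)^−144) = €2,244.46.
Total paid = 144 × €2,244.46 = €323,202.24; interest = €323,202.24 − €230,000 = €93,202.24.

€93,200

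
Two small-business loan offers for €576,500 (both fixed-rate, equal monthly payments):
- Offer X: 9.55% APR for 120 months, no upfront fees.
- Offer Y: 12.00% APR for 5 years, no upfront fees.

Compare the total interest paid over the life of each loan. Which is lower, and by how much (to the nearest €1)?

Offer Y by €127,632

Offer X: at 9.55% the monthly rate is 0.0079583, so the payment is 576,500 × 0.0079583 / (1 − 1.0079583^−120) = €7,475.56.
Total interest on Offer X = 120 × €7,475.56 − €576,500 = €320,567.20.
Offer Y: at 12.00% the monthly rate is 0.0100000, so the payment is 576,500 × 0.0100000 / (1 − 1.0100000^−60) = €12,823.92.
Total interest on Offer Y = 60 × €12,823.92 − €576,500 = €192,935.20.
Offer Y is lower by €127,632.00.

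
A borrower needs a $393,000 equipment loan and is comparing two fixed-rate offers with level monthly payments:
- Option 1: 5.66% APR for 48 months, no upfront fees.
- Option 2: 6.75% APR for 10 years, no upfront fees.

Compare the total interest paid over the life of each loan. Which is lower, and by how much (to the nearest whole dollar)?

Option 1 by $101,424

Option 1: at 5.66% the monthly rate is 0.0047167, so the payment is 393,000 × 0.0047167 / (1 − 1.0047167^−48) = $9,168.48.
Total interest on Option 1 = 48 × $9,168.48 − $393,000 = $47,087.04.
Option 2: monthly rate = 6.75%/12 = 0.0056250; payment = 393,000 × 0.0056250 / (1 − (1+0.0056250)^−120) = $4,512.59.
Total interest on Option 2 = 120 × $4,512.59 − $393,000 = $148,510.80.
Option 1 is lower by $101,423.76.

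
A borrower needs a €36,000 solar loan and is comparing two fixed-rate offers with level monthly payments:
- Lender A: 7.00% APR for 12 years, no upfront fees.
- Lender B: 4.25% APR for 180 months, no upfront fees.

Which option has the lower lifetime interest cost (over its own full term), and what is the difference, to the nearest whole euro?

Lender B by €4,564

Lender A: at 7.00% the monthly rate is 0.0058333, so the payment is 36,000 × 0.0058333 / (1 − 1.0058333^−144) = €370.22.
Total interest on Lender A = 144 × €370.22 − €36,000 = €17,311.68.
Lender B: monthly rate = 4.25%/12 = 0.0035417; payment = 36,000 × 0.0035417 / (1 − (1+0.0035417)^−180) = €270.82.
Total interest on Lender B = 180 × €270.82 − €36,000 = €12,747.60.
Lender B is lower by €4,564.08.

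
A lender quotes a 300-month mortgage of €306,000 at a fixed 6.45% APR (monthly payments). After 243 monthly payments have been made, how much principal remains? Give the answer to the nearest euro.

With monthly rate i = 6.45%/12 = 0.0053750, the balance after k of n payments is P · [(1+i)^n − (1+i)^k] / [(1+i)^n − 1].
(1+0.0053750)^300 = 4.99372374 and (1+0.0053750)^243 = 3.67894975, so the balance is 306,000 × (4.99372374 − 3.67894975) / (4.99372374 − 1) = €100,738.28.

€100,738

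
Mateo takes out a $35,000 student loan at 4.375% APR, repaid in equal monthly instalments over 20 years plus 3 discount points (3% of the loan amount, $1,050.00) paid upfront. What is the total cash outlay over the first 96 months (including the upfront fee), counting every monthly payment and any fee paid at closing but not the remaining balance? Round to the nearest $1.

At 4.375% the monthly rate is 0.0036458, so the payment is 35,000 × 0.0036458 / (1 − 1.0036458^−240) = $219.07.
Total outlay = 96 × $219.07 + $1,050.00 = $22,080.72.

$22,081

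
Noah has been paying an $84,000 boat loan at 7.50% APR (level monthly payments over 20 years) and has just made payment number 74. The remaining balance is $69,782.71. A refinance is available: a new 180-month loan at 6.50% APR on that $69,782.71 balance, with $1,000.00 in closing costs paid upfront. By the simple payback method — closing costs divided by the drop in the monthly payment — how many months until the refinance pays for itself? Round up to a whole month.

15 months

Current payment = 84,000 × 7.5%/12 / (1 − (1+0.0062500)^−240) = $676.70.
Refinanced payment = 69,782.71 × 0.0054167 / (1 − (1+0.0054167)^−180) = $607.88.
Monthly savings = $676.70 − $607.88 = $68.82.
Break-even = $1,000.00 / $68.82 = 14.53 → 15 months.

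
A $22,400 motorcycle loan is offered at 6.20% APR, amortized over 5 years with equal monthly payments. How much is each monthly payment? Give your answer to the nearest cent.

$435.14

Monthly rate = 6.2%/12 = 0.0051667; payment = 22,400 × 0.0051667 / (1 − (1+0.0051667)^−60) = $435.14.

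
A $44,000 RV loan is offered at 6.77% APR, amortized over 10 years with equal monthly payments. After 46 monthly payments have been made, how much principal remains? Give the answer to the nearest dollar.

$30,522

With monthly rate i = 6.77%/12 = 0.0056417, the balance after k of n payments is P · [(1+i)^n − (1+i)^k] / [(1+i)^n − 1].
(1+0.0056417)^120 = 1.96422438 and (1+0.0056417)^46 = 1.29535832, so the balance is 44,000 × (1.96422438 − 1.29535832) / (1.96422438 − 1) = $30,522.05.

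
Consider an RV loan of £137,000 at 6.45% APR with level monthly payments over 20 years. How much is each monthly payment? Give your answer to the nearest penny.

At 6.45% the monthly rate is 0.0053750, so the payment is 137,000 × 0.0053750 / (1 − 1.0053750^−240) = £1,017.41.

£1,017.41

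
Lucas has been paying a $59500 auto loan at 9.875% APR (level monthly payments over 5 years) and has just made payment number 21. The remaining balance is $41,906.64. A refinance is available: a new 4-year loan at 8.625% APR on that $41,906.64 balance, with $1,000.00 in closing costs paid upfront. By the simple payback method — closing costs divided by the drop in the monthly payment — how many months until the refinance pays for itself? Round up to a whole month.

5 months

Current payment = 59,500 × 9.875%/12 / (1 − (1+0.0082292)^−60) = $1,260.54.
Refinanced payment = 41,906.64 × 0.0071875 / (1 − (1+0.0071875)^−48) = $1,035.40.
Monthly savings = $1,260.54 − $1,035.40 = $225.14.
Break-even = $1,000.00 / $225.14 = 4.44 → 5 months.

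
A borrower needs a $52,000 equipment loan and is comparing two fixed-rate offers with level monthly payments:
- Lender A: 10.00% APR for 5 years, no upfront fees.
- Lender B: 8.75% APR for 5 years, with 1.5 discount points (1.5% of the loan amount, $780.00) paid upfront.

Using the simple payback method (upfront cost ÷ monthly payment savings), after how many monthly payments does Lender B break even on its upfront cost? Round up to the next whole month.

Lender A: monthly rate = 10%/12 = 0.0083333; payment = 52,000 × 0.0083333 / (1 − (1+0.0083333)^−60) = $1,104.85.
Lender B: at 8.75% the monthly rate is 0.0072917, so the payment is 52,000 × 0.0072917 / (1 − 1.0072917^−60) = $1,073.14.
Monthly savings = $1,104.85 − $1,073.14 = $31.71.
Break-even = $780.00 / $31.71 = 24.60 → 25 months.

25 months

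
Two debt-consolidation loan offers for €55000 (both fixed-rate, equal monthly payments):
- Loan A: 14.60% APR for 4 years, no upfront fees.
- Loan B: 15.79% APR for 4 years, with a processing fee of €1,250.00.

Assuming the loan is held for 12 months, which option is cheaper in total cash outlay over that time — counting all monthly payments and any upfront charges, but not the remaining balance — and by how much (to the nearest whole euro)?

Loan A: monthly rate = 14.6%/12 = 0.0121667; payment = 55,000 × 0.0121667 / (1 − (1+0.0121667)^−48) = €1,519.56.
Loan B: at 15.79% the monthly rate is 0.0131583, so the payment is 55,000 × 0.0131583 / (1 − 1.0131583^−48) = €1,552.81.
Over 12 months: Loan A costs 12 × €1,519.56 = €18,234.72; Loan B costs 12 × €1,552.81 + €1,250.00 = €19,883.72.
Loan A is cheaper by €19,883.72 − €18,234.72 = €1,649.00.

Loan A by €1,649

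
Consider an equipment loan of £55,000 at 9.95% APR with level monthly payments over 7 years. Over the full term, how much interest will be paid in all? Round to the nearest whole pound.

Monthly rate = 9.95%/12 = 0.0082917; payment = 55,000 × 0.0082917 / (1 − (1+0.0082917)^−84) = £911.64.
Total paid = 84 × £911.64 = £76,577.76; interest = £76,577.76 − £55,000 = £21,577.76.

£21,578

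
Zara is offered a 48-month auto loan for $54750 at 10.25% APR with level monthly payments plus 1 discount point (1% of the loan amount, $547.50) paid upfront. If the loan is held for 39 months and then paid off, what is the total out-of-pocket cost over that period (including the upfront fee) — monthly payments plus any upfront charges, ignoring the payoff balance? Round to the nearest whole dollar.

At 10.25% the monthly rate is 0.0085417, so the payment is 54,750 × 0.0085417 / (1 − 1.0085417^−48) = $1,395.18.
Total outlay = 39 × $1,395.18 + $547.50 = $54,959.52.

$54,960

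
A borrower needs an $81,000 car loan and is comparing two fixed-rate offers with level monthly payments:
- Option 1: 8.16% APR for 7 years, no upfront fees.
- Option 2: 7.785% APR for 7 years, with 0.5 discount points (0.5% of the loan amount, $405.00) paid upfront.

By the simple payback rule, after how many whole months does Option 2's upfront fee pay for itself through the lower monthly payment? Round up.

Option 1: monthly rate = 8.16%/12 = 0.0068000; payment = 81,000 × 0.0068000 / (1 − (1+0.0068000)^−84) = $1,268.95.
Option 2: at 7.785% the monthly rate is 0.0064875, so the payment is 81,000 × 0.0064875 / (1 − 1.0064875^−84) = $1,253.82.
Monthly savings = $1,268.95 − $1,253.82 = $15.13.
Break-even = $405.00 / $15.13 = 26.77 → 27 months.

27 months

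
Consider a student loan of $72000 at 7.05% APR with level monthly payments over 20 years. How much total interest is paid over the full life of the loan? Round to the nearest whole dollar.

$62,491

At 7.05% the monthly rate is 0.0058750, so the payment is 72,000 × 0.0058750 / (1 − 1.0058750^−240) = $560.38.
Total paid = 240 × $560.38 = $134,491.20; interest = $134,491.20 − $72,000 = $62,491.20.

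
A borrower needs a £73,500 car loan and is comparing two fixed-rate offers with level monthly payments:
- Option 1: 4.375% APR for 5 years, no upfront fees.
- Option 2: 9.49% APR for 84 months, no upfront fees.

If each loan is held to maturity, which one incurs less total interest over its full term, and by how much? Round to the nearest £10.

Option 1: at 4.375% the monthly rate is 0.0036458, so the payment is 73,500 × 0.0036458 / (1 − 1.0036458^−60) = £1,366.09.
Total interest on Option 1 = 60 × £1,366.09 − £73,500 = £8,465.40.
Option 2: at 9.49% the monthly rate is 0.0079083, so the payment is 73,500 × 0.0079083 / (1 − 1.0079083^−84) = £1,200.91.
Total interest on Option 2 = 84 × £1,200.91 − £73,500 = £27,376.44.
Option 1 is lower by £18,911.04.

Option 1 by £18,910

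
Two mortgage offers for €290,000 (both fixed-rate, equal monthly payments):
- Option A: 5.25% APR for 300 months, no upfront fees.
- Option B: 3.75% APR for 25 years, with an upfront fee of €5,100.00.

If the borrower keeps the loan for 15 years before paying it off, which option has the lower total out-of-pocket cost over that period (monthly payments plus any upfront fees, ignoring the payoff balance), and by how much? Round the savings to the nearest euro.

Option B by €39,331

Option A: monthly rate = 5.25%/12 = 0.0043750; payment = 290,000 × 0.0043750 / (1 − (1+0.0043750)^−300) = €1,737.82.
Option B: monthly rate = 3.75%/12 = 0.0031250; payment = 290,000 × 0.0031250 / (1 − (1+0.0031250)^−300) = €1,490.98.
Over 180 months: Option A costs 180 × €1,737.82 = €312,807.60; Option B costs 180 × €1,490.98 + €5,100.00 = €273,476.40.
Option B is cheaper by €312,807.60 − €273,476.40 = €39,331.20.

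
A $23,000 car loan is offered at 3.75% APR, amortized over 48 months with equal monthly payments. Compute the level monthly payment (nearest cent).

Monthly rate = 3.75%/12 = 0.0031250; payment = 23,000 × 0.0031250 / (1 − (1+0.0031250)^−48) = $516.75.

$516.75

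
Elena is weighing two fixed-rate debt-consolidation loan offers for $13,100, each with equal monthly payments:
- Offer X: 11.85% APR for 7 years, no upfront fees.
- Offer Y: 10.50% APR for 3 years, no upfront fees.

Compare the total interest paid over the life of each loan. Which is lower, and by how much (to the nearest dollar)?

Offer Y by $4,009

Offer X: at 11.85% the monthly rate is 0.0098750, so the payment is 13,100 × 0.0098750 / (1 − 1.0098750^−84) = $230.20.
Total interest on Offer X = 84 × $230.20 − $13,100 = $6,236.80.
Offer Y: at 10.50% the monthly rate is 0.0087500, so the payment is 13,100 × 0.0087500 / (1 − 1.0087500^−36) = $425.78.
Total interest on Offer Y = 36 × $425.78 − $13,100 = $2,228.08.
Offer Y is lower by $4,008.72.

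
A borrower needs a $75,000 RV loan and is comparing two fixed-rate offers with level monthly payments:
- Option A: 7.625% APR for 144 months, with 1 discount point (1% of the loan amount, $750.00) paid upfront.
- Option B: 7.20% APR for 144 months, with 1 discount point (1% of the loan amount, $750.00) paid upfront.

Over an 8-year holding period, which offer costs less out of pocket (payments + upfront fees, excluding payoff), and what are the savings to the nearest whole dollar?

Option A: monthly rate = 7.625%/12 = 0.0063542; payment = 75,000 × 0.0063542 / (1 − (1+0.0063542)^−144) = $796.50.
Option B: monthly rate = 7.2%/12 = 0.0060000; payment = 75,000 × 0.0060000 / (1 − (1+0.0060000)^−144) = $779.30.
Over 96 months: Option A costs 96 × $796.50 + $750.00 = $77,214.00; Option B costs 96 × $779.30 + $750.00 = $75,562.80.
Option B is cheaper by $77,214.00 − $75,562.80 = $1,651.20.

Option B by $1,651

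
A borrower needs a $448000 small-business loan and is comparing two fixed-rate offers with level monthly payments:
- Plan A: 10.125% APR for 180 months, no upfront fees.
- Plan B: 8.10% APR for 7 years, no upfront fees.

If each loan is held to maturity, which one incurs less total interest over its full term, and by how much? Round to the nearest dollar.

Plan B by $284,322

Plan A: at 10.125% the monthly rate is 0.0084375, so the payment is 448,000 × 0.0084375 / (1 − 1.0084375^−180) = $4,848.55.
Total interest on Plan A = 180 × $4,848.55 − $448,000 = $424,739.00.
Plan B: monthly rate = 8.1%/12 = 0.0067500; payment = 448,000 × 0.0067500 / (1 − (1+0.0067500)^−84) = $7,004.96.
Total interest on Plan B = 84 × $7,004.96 − $448,000 = $140,416.64.
Plan B is lower by $284,322.36.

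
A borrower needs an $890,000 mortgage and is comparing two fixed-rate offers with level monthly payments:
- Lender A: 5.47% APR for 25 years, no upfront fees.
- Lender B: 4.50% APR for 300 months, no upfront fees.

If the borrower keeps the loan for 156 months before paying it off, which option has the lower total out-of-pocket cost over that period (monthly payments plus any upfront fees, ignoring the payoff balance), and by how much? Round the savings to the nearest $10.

Lender B by $78,400

Lender A: monthly rate = 5.47%/12 = 0.0045583; payment = 890,000 × 0.0045583 / (1 − (1+0.0045583)^−300) = $5,449.45.
Lender B: monthly rate = 4.5%/12 = 0.0037500; payment = 890,000 × 0.0037500 / (1 − (1+0.0037500)^−300) = $4,946.91.
Over 156 months: Lender A costs 156 × $5,449.45 = $850,114.20; Lender B costs 156 × $4,946.91 = $771,717.96.
Lender B is cheaper by $850,114.20 − $771,717.96 = $78,396.24.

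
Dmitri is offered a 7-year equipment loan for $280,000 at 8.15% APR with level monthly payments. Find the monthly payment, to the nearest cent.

$4,385.09

Monthly rate = 8.15%/12 = 0.0067917; payment = 280,000 × 0.0067917 / (1 − (1+0.0067917)^−84) = $4,385.09.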